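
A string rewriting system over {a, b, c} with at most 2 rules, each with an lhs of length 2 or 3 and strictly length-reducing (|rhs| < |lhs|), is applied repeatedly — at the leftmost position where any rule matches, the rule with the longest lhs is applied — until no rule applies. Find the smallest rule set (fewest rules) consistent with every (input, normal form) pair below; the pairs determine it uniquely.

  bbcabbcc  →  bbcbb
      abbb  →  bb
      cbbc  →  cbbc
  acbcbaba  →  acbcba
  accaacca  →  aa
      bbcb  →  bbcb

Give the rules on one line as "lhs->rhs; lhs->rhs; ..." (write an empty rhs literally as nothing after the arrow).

ab->; cc->b

  | bbcabbcc => bbcbcc => bbcbb
  | abbb => bb
  | cbbc
  | acbcbaba => acbcba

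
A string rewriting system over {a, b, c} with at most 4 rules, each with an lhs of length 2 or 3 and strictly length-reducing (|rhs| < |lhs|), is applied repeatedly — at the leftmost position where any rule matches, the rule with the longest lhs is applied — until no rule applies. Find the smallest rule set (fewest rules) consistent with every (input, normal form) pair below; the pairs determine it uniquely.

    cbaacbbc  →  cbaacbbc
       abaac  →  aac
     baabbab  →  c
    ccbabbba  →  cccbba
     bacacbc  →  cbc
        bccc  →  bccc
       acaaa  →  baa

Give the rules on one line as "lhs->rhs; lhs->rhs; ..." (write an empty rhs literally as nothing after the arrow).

ab->; aca->b; bab->c; bcb->cb

  | cbaacbbc
  | abaac => aac
  | baabbab => babab => cab => c
  | ccbabbba => cccbba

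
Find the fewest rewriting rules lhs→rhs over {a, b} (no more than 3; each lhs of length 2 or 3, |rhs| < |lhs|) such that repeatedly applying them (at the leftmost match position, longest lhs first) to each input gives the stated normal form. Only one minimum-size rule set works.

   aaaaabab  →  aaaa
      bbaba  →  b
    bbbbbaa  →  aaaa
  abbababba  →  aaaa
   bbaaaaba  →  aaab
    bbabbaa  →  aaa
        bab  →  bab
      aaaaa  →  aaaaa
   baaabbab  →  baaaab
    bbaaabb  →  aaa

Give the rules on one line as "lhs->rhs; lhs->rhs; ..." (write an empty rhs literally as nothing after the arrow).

  | aaaaabab => aaaabb => aaaa
  | bbaba => aba => b
  | bbbbbaa => aabbaa => aaaa
  | abbababba => aababba => abbba => aaaa

aba->b; bb->; bbb->aa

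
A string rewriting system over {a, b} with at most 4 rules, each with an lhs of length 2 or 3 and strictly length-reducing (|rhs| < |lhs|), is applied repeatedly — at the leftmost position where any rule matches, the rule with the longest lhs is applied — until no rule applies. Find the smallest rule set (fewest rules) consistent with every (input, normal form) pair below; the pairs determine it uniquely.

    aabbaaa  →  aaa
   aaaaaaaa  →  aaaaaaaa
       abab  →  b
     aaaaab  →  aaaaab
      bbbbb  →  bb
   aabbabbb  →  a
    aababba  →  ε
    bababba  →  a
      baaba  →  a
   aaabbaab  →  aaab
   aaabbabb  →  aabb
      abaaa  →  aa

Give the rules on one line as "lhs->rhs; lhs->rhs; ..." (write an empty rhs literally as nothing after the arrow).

aba->; ba->a; bbb->

  | aabbaaa => aabaaa => aaa
  | aaaaaaaa
  | abab => b
  | aaaaab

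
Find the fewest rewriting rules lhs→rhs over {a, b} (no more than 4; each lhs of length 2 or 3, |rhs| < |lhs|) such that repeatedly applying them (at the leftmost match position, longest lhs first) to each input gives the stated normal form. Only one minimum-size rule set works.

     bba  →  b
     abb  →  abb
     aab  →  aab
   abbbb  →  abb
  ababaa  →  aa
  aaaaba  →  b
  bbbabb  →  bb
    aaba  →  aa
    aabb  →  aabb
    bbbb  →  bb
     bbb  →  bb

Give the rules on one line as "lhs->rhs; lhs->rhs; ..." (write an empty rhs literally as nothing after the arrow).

aaa->bb; ba->; bbb->bb

  | bba => b
  | abb
  | aab
  | abbbb => abbb => abb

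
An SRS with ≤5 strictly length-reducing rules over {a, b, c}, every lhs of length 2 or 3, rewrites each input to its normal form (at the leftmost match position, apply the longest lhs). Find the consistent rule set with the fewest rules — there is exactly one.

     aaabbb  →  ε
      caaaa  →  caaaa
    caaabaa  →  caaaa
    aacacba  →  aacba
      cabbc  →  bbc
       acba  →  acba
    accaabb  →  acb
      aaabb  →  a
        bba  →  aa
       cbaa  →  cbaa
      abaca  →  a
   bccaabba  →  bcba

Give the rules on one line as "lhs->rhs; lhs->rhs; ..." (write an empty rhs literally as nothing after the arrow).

ab->; aca->a; bba->aa; cab->b

  | aaabbb => aabb => ab => ε
  | caaaa
  | caaabaa => caaaa
  | aacacba => aacba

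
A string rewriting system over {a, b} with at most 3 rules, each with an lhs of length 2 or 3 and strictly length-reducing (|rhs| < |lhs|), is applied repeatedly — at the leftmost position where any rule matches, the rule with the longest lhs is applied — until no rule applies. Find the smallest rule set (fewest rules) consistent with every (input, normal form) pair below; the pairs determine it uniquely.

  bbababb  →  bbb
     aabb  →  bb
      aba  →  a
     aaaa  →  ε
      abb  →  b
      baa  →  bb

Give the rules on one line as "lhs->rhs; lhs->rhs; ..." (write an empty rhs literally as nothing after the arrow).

aa->; ab->; baa->bb

  | bbababb => bbabb => bbb
  | aabb => bb
  | aba => a
  | aaaa => aa => ε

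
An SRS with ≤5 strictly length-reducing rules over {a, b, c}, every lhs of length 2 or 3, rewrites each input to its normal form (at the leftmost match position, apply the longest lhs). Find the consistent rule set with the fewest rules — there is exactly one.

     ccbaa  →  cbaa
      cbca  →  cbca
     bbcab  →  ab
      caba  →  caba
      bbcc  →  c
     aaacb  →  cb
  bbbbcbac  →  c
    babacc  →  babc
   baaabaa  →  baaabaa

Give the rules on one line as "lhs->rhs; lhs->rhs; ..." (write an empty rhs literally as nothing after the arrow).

ac->c; bba->bc; bbc->; cc->c

  | ccbaa => cbaa
  | cbca
  | bbcab => ab
  | caba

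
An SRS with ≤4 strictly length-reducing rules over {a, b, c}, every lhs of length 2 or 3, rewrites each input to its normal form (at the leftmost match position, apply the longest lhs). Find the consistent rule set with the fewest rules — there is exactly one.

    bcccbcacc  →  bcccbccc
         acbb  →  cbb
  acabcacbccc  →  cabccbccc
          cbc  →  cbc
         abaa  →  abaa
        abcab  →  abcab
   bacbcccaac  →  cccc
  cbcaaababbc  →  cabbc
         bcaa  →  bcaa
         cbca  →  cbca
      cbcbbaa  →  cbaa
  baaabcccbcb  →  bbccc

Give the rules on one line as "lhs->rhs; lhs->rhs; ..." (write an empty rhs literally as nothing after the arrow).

aaa->; ac->c; bcb->

  | bcccbcacc => bcccbccc
  | acbb => cbb
  | acabcacbccc => cabcacbccc => cabccbccc
  | cbc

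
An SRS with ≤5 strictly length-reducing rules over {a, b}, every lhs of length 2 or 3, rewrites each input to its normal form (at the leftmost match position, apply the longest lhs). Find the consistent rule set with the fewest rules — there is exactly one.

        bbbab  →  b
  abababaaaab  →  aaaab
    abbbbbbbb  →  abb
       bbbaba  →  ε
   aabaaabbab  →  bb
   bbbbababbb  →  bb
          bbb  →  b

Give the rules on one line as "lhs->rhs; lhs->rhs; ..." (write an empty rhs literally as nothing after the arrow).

  | bbbab => bab => b
  | abababaaaab => bbabaaaab => bbaaaab => baaaab => aaaab
  | abbbbbbbb => abbbbbb => abbbb => abb
  | bbbaba => baba => ba => ε

aba->b; ba->; baa->aa; bbb->b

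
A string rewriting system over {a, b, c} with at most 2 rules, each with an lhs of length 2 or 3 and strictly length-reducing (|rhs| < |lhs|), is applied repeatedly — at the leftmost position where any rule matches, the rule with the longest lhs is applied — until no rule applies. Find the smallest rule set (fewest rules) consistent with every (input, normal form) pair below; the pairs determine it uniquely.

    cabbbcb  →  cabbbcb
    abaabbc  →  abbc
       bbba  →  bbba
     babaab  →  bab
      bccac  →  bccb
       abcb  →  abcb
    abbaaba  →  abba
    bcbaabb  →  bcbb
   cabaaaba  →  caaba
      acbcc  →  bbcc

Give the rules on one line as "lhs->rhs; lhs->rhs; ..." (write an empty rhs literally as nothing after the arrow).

  | cabbbcb
  | abaabbc => abbc
  | bbba
  | babaab => bab

ac->b; baa->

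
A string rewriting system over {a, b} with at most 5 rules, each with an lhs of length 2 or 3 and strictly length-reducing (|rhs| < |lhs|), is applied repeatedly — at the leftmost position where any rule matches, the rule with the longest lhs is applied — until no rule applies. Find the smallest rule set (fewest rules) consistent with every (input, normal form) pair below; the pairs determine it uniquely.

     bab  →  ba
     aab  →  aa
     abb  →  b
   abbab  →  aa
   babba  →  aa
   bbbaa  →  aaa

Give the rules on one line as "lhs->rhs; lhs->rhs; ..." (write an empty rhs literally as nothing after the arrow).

  | bab => ba
  | aab => aa
  | abb => bb => b
  | abbab => bbab => aab => aa

ab->a; abb->bb; bb->b; bba->aa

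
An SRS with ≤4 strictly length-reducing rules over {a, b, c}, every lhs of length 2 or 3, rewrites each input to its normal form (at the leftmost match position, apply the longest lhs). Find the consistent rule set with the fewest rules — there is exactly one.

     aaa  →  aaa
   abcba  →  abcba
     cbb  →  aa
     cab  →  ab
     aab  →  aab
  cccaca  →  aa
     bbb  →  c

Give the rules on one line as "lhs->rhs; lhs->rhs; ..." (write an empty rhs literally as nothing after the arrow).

bbb->c; ca->a; cbb->aa

  | aaa
  | abcba
  | cbb => aa
  | cab => ab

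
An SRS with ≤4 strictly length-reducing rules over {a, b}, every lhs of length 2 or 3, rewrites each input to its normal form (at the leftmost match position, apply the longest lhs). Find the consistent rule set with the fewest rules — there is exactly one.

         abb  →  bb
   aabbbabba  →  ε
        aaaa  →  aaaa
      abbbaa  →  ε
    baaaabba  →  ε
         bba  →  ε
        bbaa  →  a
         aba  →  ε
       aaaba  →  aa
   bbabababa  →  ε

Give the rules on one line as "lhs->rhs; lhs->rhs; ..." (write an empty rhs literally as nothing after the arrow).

aab->; ab->b; ba->; bba->

  | abb => bb
  | aabbbabba => bbabba => bba => ε
  | aaaa
  | abbbaa => bbbaa => ba => ε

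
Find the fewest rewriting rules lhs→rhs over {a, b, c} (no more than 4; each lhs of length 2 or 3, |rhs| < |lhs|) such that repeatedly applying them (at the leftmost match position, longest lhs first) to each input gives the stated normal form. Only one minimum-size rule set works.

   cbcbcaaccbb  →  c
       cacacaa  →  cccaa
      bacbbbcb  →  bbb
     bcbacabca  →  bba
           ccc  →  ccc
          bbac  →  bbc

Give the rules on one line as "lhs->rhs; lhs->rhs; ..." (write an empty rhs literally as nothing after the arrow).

abc->bb; ac->c; cb->

  | cbcbcaaccbb => cbcaaccbb => caaccbb => caccbb => cccbb => ccb => c
  | cacacaa => ccacaa => cccaa
  | bacbbbcb => bcbbbcb => bbbcb => bbb
  | bcbacabca => bacabca => bcabca => bcbba => bba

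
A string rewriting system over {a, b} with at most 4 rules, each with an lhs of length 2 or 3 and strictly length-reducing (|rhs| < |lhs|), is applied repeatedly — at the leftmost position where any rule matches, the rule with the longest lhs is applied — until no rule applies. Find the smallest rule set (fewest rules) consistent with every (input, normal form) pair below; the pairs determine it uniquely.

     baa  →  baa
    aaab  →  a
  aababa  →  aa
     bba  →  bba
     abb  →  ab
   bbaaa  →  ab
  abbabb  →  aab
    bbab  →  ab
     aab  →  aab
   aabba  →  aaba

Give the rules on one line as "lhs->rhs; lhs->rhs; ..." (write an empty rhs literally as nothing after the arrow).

aaa->bb; abb->ab; bab->ab; bbb->a

  | baa
  | aaab => bbb => a
  | aababa => aaaba => bbba => aa
  | bba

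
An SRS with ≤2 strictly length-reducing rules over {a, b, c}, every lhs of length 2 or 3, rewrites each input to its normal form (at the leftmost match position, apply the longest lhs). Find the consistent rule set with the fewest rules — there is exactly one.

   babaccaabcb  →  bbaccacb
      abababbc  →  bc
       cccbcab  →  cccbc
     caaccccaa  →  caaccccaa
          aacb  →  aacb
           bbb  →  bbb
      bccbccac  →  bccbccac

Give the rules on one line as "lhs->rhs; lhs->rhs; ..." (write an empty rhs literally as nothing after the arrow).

  | babaccaabcb => bbaccaabcb => bbaccacb
  | abababbc => ababbc => abbc => bc
  | cccbcab => cccbc
  | caaccccaa

ab->; bab->bb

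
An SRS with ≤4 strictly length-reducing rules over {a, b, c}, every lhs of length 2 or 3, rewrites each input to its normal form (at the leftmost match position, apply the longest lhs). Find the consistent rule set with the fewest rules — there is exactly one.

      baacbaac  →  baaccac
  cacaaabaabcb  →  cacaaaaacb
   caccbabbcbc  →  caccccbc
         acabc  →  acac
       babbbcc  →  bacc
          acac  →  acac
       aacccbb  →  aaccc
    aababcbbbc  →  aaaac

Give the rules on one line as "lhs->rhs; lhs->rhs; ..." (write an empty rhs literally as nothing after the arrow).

  | baacbaac => baaccac
  | cacaaabaabcb => cacaaaaabcb => cacaaaaacb
  | caccbabbcbc => cacccbbcbc => caccbacbc => caccccbc
  | acabc => acac

ab->a; cba->cc; cbb->ba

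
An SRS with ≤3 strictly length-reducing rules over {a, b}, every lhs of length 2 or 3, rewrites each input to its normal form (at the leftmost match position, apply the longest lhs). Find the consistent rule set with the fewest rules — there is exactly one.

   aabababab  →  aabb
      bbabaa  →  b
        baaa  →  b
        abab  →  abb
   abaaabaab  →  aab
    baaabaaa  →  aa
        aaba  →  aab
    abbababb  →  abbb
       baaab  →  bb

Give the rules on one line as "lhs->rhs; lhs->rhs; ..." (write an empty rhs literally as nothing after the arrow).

  | aabababab => aabbabab => aabab => aabb
  | bbabaa => baa => ba => b
  | baaa => baa => ba => b
  | abab => abb

ba->b; bba->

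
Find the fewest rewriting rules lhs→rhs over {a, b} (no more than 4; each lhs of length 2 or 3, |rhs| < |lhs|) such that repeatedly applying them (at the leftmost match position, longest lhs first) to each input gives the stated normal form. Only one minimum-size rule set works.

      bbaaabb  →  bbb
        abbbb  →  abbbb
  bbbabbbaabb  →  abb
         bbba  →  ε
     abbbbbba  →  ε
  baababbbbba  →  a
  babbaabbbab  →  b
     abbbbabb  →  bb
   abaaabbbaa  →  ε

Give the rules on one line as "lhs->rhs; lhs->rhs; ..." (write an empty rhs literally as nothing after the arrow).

aa->; aaa->b; ba->; bba->a

  | bbaaabb => aaabb => bbb
  | abbbb
  | bbbabbbaabb => babbbaabb => bbbaabb => baabb => abb
  | bbba => ba => ε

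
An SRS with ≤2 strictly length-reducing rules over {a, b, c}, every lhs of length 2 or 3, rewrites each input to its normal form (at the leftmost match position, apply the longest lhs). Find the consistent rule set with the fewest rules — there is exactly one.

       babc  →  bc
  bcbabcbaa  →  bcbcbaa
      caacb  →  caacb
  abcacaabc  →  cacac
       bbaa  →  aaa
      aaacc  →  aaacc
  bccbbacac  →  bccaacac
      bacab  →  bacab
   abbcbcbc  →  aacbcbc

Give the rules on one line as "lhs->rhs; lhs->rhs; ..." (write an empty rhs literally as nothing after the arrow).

  | babc => bc
  | bcbabcbaa => bcbcbaa
  | caacb
  | abcacaabc => cacaabc => cacac

abc->c; bb->a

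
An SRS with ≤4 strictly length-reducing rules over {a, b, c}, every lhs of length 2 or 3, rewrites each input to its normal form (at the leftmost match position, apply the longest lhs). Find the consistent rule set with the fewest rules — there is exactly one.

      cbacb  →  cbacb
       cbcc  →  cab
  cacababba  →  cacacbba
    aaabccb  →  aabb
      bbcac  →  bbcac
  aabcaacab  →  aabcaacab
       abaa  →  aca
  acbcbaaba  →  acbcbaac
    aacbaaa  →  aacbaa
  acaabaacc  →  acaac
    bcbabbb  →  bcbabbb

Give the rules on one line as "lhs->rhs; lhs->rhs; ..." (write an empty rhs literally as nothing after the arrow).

  | cbacb
  | cbcc => cab
  | cacababba => cacacbba
  | aaabccb => aabccb => aaabb => aabb

aaa->aa; aba->ac; acc->; bcc->ab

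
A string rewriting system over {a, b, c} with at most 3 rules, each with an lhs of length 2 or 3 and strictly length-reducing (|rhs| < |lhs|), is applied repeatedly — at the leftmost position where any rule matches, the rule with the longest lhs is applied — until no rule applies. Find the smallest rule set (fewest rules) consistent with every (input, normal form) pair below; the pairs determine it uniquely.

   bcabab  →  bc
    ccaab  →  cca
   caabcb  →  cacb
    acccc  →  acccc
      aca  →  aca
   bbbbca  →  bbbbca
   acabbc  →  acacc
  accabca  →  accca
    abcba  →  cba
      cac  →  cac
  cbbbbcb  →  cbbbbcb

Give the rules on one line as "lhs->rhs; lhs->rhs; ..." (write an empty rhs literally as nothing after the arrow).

ab->; abb->ac

  | bcabab => bcab => bc
  | ccaab => cca
  | caabcb => cacb
  | acccc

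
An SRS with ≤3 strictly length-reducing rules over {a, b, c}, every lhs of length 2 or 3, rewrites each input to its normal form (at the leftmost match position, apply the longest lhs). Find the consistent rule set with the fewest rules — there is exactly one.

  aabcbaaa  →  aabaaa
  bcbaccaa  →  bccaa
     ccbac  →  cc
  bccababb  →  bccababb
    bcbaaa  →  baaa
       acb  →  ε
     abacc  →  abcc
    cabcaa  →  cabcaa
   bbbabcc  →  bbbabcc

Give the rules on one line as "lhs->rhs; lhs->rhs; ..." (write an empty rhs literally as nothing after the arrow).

  | aabcbaaa => aabaaa
  | bcbaccaa => baccaa => bccaa
  | ccbac => cac => cc
  | bccababb

ac->c; cb->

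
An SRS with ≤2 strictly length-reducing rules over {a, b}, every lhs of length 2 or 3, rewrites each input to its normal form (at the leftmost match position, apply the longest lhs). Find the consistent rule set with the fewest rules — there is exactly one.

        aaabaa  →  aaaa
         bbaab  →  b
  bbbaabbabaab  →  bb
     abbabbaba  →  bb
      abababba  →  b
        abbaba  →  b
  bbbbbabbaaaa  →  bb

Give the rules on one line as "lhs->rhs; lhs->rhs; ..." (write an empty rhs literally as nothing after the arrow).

abb->bb; ba->

  | aaabaa => aaaa
  | bbaab => bab => b
  | bbbaabbabaab => bbabbabaab => bbbabaab => bbbaab => bbab => bb
  | abbabbaba => bbabbaba => bbbaba => bbba => bb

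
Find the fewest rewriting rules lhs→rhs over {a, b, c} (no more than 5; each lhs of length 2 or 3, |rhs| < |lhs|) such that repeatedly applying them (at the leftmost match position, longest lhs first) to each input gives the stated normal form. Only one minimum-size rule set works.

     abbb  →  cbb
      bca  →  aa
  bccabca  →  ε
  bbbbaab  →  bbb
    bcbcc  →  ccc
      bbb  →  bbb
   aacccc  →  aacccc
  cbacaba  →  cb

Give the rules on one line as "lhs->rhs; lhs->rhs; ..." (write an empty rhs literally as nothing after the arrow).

ab->c; ba->; bc->a; ca->b

  | abbb => cbb
  | bca => aa
  | bccabca => acabca => abbca => cbca => caa => ba => ε
  | bbbbaab => bbbab => bbb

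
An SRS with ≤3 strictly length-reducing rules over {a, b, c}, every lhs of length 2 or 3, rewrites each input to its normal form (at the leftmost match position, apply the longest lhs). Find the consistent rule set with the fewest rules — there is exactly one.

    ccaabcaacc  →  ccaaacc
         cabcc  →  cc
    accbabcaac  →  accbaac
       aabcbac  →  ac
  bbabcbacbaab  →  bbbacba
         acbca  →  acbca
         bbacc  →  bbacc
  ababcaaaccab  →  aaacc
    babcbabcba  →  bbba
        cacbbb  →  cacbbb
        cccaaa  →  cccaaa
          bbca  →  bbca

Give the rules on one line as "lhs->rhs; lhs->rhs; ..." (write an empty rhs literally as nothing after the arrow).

ab->; abc->

  | ccaabcaacc => ccaaacc
  | cabcc => cc
  | accbabcaac => accbaac
  | aabcbac => abac => ac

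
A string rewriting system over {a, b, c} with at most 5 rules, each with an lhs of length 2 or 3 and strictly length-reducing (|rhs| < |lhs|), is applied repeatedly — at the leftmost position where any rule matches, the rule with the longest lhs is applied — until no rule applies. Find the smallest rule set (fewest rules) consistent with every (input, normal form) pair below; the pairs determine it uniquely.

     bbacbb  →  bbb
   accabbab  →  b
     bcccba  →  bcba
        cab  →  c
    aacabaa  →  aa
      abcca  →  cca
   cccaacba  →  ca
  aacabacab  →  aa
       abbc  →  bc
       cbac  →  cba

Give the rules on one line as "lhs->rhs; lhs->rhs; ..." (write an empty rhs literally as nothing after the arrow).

ab->; aba->ab; ac->a; ccc->c

  | bbacbb => bbabb => bbb
  | accabbab => acabbab => aabbab => abab => abb => b
  | bcccba => bcba
  | cab => c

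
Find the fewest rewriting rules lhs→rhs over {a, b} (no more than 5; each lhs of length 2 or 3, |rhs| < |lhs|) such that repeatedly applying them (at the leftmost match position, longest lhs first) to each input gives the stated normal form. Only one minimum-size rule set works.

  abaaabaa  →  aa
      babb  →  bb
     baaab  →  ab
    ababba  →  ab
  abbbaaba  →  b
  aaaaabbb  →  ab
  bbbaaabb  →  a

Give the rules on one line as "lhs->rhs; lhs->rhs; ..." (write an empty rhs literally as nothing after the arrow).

aaa->bb; ba->; baa->; bbb->a

  | abaaabaa => aabaa => aa
  | babb => bb
  | baaab => ab
  | ababba => abba => ab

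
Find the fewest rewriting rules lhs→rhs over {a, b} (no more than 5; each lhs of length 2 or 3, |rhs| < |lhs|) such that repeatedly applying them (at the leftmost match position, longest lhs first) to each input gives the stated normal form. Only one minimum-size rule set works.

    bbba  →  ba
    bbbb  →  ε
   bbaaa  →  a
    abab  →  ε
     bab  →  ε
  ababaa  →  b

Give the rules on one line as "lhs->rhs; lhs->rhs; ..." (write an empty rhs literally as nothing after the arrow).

aa->b; aaa->a; ab->b; bb->

  | bbba => ba
  | bbbb => bb => ε
  | bbaaa => aaa => a
  | abab => bab => bb => ε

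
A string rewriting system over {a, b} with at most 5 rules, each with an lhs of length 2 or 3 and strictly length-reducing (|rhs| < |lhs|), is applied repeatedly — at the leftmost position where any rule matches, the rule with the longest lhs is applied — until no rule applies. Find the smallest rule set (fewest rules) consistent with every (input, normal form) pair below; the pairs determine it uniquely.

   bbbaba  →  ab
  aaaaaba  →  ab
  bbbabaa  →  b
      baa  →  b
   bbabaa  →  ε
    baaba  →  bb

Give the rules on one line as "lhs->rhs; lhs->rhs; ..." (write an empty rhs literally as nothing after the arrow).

  | bbbaba => aaba => ab
  | aaaaaba => aaba => ab
  | bbbabaa => aabaa => aba => b
  | baa => ba => b

aaa->; aba->b; ba->b; bbb->a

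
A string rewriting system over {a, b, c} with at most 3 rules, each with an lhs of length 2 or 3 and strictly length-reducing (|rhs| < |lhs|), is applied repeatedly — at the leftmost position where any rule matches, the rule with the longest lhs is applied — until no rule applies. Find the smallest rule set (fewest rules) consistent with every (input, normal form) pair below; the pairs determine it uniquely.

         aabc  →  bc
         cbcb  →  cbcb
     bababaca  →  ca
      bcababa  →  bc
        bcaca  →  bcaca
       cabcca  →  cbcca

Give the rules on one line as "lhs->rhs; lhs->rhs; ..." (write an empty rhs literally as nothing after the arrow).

  | aabc => abc => bc
  | cbcb
  | bababaca => babaca => baca => ca
  | bcababa => bcbaba => bcba => bc

ab->b; ba->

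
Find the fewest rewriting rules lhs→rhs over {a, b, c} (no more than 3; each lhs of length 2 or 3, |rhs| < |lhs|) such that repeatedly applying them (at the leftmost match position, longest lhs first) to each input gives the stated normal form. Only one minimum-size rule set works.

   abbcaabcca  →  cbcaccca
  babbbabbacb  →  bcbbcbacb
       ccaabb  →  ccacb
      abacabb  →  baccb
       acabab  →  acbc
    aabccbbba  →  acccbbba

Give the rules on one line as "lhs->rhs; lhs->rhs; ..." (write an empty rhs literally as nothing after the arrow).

ab->c; aba->ba

  | abbcaabcca => cbcaabcca => cbcaccca
  | babbbabbacb => bcbbabbacb => bcbbcbacb
  | ccaabb => ccacb
  | abacabb => bacabb => baccb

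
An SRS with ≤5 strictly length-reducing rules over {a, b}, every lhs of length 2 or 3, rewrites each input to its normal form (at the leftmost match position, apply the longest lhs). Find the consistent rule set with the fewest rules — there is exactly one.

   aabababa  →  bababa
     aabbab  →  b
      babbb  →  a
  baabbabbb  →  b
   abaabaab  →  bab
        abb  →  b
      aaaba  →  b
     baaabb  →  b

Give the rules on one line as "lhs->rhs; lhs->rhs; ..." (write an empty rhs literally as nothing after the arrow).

aa->b; aaa->b; aab->b; bb->a

  | aabababa => bababa
  | aabbab => bbab => aab => b
  | babbb => baab => bb => a
  | baabbabbb => bbbabbb => ababbb => abaab => abb => aa => b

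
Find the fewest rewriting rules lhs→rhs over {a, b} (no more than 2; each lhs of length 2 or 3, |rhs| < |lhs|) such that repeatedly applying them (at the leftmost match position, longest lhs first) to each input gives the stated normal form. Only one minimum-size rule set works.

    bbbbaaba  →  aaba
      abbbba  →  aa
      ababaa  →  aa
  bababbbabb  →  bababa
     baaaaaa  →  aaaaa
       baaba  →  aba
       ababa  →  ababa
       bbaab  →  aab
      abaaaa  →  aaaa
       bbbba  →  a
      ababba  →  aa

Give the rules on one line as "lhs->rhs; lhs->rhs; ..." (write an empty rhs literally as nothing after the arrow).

  | bbbbaaba => bbaaba => aaba
  | abbbba => abba => aa
  | ababaa => abaa => aa
  | bababbbabb => babababb => bababa

baa->a; bb->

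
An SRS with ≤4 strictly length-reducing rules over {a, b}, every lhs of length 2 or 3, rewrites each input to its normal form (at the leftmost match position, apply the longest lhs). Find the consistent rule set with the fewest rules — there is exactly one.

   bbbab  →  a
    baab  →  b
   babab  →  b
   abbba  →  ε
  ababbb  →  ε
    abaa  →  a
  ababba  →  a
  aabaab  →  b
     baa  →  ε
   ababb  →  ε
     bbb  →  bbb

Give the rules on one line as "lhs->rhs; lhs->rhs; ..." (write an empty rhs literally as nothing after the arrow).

  | bbbab => bbba => bba => ba => a
  | baab => aab => b
  | babab => baab => aab => b
  | abbba => abba => aba => aa => ε

aa->; ba->a; bab->ba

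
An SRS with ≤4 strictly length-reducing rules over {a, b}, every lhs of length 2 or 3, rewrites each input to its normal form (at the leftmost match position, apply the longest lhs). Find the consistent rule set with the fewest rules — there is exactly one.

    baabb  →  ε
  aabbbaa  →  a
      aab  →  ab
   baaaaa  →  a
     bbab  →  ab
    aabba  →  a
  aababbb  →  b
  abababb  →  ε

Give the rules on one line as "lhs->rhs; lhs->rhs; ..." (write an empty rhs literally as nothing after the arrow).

  | baabb => aabb => abb => ε
  | aabbbaa => abbbaa => baa => aa => a
  | aab => ab
  | baaaaa => aaaaa => aaaa => aaa => aa => a

aa->a; abb->; ba->a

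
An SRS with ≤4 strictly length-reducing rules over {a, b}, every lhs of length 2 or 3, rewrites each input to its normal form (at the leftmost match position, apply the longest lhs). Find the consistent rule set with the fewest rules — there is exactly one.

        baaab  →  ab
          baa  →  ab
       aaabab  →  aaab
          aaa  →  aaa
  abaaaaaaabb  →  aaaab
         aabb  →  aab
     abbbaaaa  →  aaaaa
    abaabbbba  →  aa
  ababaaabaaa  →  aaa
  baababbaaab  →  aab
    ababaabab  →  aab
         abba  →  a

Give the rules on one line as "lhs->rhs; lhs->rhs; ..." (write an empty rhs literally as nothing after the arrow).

ba->; baa->ab; bb->b; bbb->

  | baaab => abab => ab
  | baa => ab
  | aaabab => aaab
  | aaa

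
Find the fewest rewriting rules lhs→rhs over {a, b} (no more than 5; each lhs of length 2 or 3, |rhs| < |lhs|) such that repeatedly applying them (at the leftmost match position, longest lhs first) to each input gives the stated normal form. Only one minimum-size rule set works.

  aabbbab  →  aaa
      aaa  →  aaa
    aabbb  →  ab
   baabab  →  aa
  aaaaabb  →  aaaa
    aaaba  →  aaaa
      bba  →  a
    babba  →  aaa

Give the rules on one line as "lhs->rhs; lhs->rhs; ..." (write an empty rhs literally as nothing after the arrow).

abb->; ba->a; baa->; bab->aa

  | aabbbab => abab => aaa
  | aaa
  | aabbb => ab
  | baabab => bab => aa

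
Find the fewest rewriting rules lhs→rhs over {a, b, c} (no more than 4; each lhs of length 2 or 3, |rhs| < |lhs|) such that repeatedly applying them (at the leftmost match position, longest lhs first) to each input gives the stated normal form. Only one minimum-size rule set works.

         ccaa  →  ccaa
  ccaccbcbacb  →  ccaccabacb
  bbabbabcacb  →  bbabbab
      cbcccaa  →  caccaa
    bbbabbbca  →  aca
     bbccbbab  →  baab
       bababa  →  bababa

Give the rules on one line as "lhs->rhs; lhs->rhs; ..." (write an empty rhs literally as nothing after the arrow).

  | ccaa
  | ccaccbcbacb => ccaccabacb
  | bbabbabcacb => bbabbaaacb => bbabbab
  | cbcccaa => caccaa

aac->; bbb->; bc->a; cbb->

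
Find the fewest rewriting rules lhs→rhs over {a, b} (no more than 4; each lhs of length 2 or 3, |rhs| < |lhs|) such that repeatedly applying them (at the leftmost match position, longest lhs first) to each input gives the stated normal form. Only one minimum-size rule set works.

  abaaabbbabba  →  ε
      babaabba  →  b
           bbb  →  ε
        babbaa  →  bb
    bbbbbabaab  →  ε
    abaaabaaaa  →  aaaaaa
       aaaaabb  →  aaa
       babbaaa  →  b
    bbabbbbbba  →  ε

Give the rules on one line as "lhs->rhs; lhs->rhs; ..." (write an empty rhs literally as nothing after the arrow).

ab->; ba->; baa->b; bbb->ba

  | abaaabbbabba => aaabbbabba => aabbabba => ababba => abba => ba => ε
  | babaabba => baabba => bbba => baa => b
  | bbb => ba => ε
  | babbaa => bbaa => bb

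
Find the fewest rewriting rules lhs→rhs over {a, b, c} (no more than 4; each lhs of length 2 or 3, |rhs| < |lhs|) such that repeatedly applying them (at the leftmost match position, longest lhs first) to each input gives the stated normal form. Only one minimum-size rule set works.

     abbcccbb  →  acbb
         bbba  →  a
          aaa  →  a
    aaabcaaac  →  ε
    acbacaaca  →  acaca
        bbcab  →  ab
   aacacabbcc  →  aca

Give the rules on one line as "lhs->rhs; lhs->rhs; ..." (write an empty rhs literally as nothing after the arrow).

aa->b; ba->a; bc->

  | abbcccbb => abccbb => acbb
  | bbba => bba => ba => a
  | aaa => ba => a
  | aaabcaaac => babcaaac => abcaaac => aaaac => baac => aac => bc => ε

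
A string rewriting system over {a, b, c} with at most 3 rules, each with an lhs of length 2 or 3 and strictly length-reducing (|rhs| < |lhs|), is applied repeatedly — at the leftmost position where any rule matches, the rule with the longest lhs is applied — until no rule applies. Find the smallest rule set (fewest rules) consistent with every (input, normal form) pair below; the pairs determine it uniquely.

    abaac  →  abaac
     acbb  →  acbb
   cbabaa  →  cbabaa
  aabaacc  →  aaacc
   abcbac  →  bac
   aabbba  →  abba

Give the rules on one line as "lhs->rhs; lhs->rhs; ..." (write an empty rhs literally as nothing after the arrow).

  | abaac
  | acbb
  | cbabaa
  | aabaacc => aaacc

aab->a; abc->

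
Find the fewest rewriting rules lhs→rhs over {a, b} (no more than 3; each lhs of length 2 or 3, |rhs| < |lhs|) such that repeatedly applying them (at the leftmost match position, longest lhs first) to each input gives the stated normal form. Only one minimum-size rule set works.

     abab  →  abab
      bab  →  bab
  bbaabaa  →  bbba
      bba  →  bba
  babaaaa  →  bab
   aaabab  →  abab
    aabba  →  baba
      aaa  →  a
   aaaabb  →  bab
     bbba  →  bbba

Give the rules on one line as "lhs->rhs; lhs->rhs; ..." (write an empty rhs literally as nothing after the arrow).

  | abab
  | bab
  | bbaabaa => bbbaaa => bbba
  | bba

aa->; aab->ba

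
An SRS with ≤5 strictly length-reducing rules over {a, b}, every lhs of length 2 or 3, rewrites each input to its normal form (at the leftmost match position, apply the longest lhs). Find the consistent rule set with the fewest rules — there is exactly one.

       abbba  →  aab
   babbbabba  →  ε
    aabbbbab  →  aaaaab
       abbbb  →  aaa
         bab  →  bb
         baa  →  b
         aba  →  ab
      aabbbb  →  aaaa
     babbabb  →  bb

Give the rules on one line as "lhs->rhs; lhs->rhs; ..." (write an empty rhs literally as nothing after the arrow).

  | abbba => aaba => aab
  | babbbabba => bbbbabba => bbbabba => bbabba => bba => ε
  | aabbbbab => aaabbab => aaaaab
  | abbbb => aabb => aaa

abb->aa; ba->b; bba->; bbb->bb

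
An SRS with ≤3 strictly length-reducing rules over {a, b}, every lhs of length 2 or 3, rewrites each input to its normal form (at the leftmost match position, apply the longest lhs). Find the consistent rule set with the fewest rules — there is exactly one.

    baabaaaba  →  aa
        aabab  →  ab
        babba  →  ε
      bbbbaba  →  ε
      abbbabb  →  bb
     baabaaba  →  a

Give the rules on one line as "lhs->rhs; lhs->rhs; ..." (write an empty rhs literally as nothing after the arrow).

  | baabaaaba => aabaaaba => aaaba => aa
  | aabab => ab
  | babba => abba => aba => ε
  | bbbbaba => bbbaba => bbaba => baba => aba => ε

aba->; ba->a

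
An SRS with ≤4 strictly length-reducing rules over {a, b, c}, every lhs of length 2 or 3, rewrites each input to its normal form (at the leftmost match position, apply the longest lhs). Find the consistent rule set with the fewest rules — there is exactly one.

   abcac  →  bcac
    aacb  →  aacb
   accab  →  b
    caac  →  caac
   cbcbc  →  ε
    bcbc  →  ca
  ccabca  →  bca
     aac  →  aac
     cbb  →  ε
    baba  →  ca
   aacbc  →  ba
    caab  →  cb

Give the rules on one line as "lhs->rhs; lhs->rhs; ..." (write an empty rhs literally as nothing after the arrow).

ab->b; bb->c; cbc->ba; cc->

  | abcac => bcac
  | aacb
  | accab => aab => ab => b
  | caac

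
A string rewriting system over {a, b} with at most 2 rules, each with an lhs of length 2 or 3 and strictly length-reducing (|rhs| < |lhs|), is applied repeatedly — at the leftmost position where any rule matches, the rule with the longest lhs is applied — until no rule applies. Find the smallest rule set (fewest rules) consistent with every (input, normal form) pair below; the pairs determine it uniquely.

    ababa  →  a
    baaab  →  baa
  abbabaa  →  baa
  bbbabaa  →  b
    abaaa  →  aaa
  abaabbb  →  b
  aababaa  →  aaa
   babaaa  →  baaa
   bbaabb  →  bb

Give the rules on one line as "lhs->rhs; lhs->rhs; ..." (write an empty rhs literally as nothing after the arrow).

ab->; bba->b

  | ababa => aba => a
  | baaab => baa
  | abbabaa => babaa => baa
  | bbbabaa => bbbaa => bba => b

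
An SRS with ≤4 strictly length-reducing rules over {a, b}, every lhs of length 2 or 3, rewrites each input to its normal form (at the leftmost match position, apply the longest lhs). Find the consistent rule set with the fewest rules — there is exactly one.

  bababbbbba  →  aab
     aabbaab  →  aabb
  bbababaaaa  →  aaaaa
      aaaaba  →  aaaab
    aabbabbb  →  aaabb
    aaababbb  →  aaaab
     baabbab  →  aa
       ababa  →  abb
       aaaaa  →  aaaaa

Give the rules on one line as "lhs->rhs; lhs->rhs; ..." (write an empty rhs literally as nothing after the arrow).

ba->b; baa->a; bbb->a

  | bababbbbba => bbabbbbba => bbbbbbba => abbbba => aaba => aab
  | aabbaab => aabab => aabb
  | bbababaaaa => bbbabaaaa => aabaaaa => aaaaa
  | aaaaba => aaaab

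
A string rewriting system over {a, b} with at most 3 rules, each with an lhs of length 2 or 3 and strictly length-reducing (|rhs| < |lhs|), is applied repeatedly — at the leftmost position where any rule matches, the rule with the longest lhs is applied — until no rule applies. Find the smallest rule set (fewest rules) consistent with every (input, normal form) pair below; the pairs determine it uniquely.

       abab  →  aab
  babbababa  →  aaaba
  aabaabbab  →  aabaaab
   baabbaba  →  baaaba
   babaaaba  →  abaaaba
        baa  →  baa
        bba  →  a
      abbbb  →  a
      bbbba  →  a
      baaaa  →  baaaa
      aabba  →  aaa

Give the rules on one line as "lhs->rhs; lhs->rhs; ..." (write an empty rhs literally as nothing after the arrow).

bab->ab; bb->

  | abab => aab
  | babbababa => abbababa => aababa => aaaba
  | aabaabbab => aabaaab
  | baabbaba => baaaba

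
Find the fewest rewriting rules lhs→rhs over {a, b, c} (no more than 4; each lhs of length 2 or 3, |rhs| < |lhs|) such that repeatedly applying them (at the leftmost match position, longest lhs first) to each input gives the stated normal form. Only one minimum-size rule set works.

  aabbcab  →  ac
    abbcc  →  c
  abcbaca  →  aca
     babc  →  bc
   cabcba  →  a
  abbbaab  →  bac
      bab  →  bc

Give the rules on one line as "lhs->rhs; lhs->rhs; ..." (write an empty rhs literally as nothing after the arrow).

ab->c; cb->; cc->c

  | aabbcab => acbcab => acab => acc => ac
  | abbcc => cbcc => cc => c
  | abcbaca => ccbaca => cbaca => aca
  | babc => bcc => bc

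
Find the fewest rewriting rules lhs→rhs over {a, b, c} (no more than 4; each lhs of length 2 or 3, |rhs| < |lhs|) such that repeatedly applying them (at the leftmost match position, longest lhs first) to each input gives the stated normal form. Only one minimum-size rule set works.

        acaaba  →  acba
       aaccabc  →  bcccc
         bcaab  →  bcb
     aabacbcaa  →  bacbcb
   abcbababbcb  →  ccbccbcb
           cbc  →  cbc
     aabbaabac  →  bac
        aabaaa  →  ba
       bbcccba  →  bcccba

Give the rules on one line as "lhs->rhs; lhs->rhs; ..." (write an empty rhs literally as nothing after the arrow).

aa->b; ab->c; bb->b

  | acaaba => acbba => acba
  | aaccabc => bccabc => bcccc
  | bcaab => bcbb => bcb
  | aabacbcaa => bbacbcaa => bacbcaa => bacbcb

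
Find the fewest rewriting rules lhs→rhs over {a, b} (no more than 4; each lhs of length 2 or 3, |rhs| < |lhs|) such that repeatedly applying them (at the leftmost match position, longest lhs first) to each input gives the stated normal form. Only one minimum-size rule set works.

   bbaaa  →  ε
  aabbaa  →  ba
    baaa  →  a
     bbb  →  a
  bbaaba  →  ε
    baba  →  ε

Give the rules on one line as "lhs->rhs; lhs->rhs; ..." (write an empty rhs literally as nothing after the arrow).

  | bbaaa => aaaa => baa => ε
  | aabbaa => bbbaa => abaa => aaa => ba
  | baaa => a
  | bbb => ab => a

aa->b; ab->a; baa->; bb->a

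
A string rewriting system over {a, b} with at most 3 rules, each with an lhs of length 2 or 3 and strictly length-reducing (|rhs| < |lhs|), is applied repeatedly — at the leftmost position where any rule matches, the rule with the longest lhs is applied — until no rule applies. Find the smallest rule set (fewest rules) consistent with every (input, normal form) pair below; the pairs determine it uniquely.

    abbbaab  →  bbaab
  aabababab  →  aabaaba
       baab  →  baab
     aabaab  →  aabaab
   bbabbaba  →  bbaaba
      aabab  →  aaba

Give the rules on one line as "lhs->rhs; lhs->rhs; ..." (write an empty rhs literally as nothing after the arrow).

  | abbbaab => bbaab
  | aabababab => aabaabab => aabaaba
  | baab
  | aabaab

abb->b; bab->ba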